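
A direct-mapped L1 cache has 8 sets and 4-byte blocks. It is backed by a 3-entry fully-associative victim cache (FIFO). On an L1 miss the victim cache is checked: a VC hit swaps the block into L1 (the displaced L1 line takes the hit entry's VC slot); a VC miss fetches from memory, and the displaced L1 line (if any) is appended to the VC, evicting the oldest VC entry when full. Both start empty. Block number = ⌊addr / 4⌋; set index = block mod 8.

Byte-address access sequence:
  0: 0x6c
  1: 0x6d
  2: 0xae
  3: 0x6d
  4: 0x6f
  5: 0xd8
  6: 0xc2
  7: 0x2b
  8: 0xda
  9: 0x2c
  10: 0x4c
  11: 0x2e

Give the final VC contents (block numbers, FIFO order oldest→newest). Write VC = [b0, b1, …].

VC = [43, 27, 19]

  [0] addr=0x6c blk=27 s=3: MISS | VC []
  [1] addr=0x6d blk=27 s=3: L1-HIT | VC []
  [2] addr=0xae blk=43 s=3: MISS | VC [27]
  [3] addr=0x6d blk=27 s=3: VC-HIT | VC [43]
  [4] addr=0x6f blk=27 s=3: L1-HIT | VC [43]
  [5] addr=0xd8 blk=54 s=6: MISS | VC [43]
  [6] addr=0xc2 blk=48 s=0: MISS | VC [43]
  [7] addr=0x2b blk=10 s=2: MISS | VC [43]
  [8] addr=0xda blk=54 s=6: L1-HIT | VC [43]
  [9] addr=0x2c blk=11 s=3: MISS | VC [43, 27]
  [10] addr=0x4c blk=19 s=3: MISS | VC [43, 27, 11]
  [11] addr=0x2e blk=11 s=3: VC-HIT | VC [43, 27, 19]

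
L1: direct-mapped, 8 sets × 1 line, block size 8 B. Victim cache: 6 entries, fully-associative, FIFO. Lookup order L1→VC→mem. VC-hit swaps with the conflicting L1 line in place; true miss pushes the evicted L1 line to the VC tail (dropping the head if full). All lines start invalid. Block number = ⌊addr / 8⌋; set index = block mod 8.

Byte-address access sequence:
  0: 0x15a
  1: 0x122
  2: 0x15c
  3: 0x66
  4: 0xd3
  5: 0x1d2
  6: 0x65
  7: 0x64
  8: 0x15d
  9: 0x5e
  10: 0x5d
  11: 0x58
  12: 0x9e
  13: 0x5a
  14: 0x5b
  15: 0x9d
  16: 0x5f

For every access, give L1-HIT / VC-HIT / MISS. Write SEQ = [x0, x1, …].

SEQ = [MISS, MISS, L1-HIT, MISS, MISS, MISS, L1-HIT, L1-HIT, L1-HIT, MISS, L1-HIT, L1-HIT, MISS, VC-HIT, L1-HIT, VC-HIT, VC-HIT]

  [0] addr=0x15a blk=43 s=3: MISS | VC []
  [1] addr=0x122 blk=36 s=4: MISS | VC []
  [2] addr=0x15c blk=43 s=3: L1-HIT | VC []
  [3] addr=0x66 blk=12 s=4: MISS | VC [36]
  [4] addr=0xd3 blk=26 s=2: MISS | VC [36]
  [5] addr=0x1d2 blk=58 s=2: MISS | VC [36, 26]
  [6] addr=0x65 blk=12 s=4: L1-HIT | VC [36, 26]
  [7] addr=0x64 blk=12 s=4: L1-HIT | VC [36, 26]
  [8] addr=0x15d blk=43 s=3: L1-HIT | VC [36, 26]
  [9] addr=0x5e blk=11 s=3: MISS | VC [36, 26, 43]
  [10] addr=0x5d blk=11 s=3: L1-HIT | VC [36, 26, 43]
  [11] addr=0x58 blk=11 s=3: L1-HIT | VC [36, 26, 43]
  [12] addr=0x9e blk=19 s=3: MISS | VC [36, 26, 43, 11]
  [13] addr=0x5a blk=11 s=3: VC-HIT | VC [36, 26, 43, 19]
  [14] addr=0x5b blk=11 s=3: L1-HIT | VC [36, 26, 43, 19]
  [15] addr=0x9d blk=19 s=3: VC-HIT | VC [36, 26, 43, 11]
  [16] addr=0x5f blk=11 s=3: VC-HIT | VC [36, 26, 43, 19]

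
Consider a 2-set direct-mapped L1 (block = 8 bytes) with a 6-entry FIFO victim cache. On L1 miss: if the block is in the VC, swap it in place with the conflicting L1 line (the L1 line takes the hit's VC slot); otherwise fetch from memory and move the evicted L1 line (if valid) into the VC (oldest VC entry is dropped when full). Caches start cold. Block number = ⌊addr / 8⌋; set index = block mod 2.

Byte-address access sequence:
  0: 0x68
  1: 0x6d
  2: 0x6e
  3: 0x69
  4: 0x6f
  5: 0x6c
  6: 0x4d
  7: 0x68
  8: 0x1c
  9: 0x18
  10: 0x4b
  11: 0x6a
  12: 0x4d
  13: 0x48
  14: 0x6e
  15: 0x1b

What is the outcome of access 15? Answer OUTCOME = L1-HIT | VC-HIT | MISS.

OUTCOME = VC-HIT

  [0] addr=0x68 blk=13 s=1: MISS | VC []
  [1] addr=0x6d blk=13 s=1: L1-HIT | VC []
  [2] addr=0x6e blk=13 s=1: L1-HIT | VC []
  [3] addr=0x69 blk=13 s=1: L1-HIT | VC []
  [4] addr=0x6f blk=13 s=1: L1-HIT | VC []
  [5] addr=0x6c blk=13 s=1: L1-HIT | VC []
  [6] addr=0x4d blk=9 s=1: MISS | VC [13]
  [7] addr=0x68 blk=13 s=1: VC-HIT | VC [9]
  [8] addr=0x1c blk=3 s=1: MISS | VC [9, 13]
  [9] addr=0x18 blk=3 s=1: L1-HIT | VC [9, 13]
  [10] addr=0x4b blk=9 s=1: VC-HIT | VC [3, 13]
  [11] addr=0x6a blk=13 s=1: VC-HIT | VC [3, 9]
  [12] addr=0x4d blk=9 s=1: VC-HIT | VC [3, 13]
  [13] addr=0x48 blk=9 s=1: L1-HIT | VC [3, 13]
  [14] addr=0x6e blk=13 s=1: VC-HIT | VC [3, 9]
  [15] addr=0x1b blk=3 s=1: VC-HIT | VC [13, 9]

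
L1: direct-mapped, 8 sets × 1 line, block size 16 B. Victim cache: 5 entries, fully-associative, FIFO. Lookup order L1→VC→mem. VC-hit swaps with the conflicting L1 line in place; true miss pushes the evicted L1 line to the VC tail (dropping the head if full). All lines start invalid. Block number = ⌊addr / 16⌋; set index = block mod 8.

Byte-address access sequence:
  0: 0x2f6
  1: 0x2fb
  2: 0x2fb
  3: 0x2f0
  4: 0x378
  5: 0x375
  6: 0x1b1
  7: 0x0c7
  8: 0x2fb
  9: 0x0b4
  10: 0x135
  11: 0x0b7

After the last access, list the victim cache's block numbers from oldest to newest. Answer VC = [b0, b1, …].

VC = [55, 27, 19]

#0 0x2f6→b47/s7 MISS; vc=[]
#1 0x2fb→b47/s7 L1-HIT; vc=[]
#2 0x2fb→b47/s7 L1-HIT; vc=[]
#3 0x2f0→b47/s7 L1-HIT; vc=[]
#4 0x378→b55/s7 MISS; vc=[47]
#5 0x375→b55/s7 L1-HIT; vc=[47]
#6 0x1b1→b27/s3 MISS; vc=[47]
#7 0xc7→b12/s4 MISS; vc=[47]
#8 0x2fb→b47/s7 VC-HIT; vc=[55]
#9 0xb4→b11/s3 MISS; vc=[55,27]
#10 0x135→b19/s3 MISS; vc=[55,27,11]
#11 0xb7→b11/s3 VC-HIT; vc=[55,27,19]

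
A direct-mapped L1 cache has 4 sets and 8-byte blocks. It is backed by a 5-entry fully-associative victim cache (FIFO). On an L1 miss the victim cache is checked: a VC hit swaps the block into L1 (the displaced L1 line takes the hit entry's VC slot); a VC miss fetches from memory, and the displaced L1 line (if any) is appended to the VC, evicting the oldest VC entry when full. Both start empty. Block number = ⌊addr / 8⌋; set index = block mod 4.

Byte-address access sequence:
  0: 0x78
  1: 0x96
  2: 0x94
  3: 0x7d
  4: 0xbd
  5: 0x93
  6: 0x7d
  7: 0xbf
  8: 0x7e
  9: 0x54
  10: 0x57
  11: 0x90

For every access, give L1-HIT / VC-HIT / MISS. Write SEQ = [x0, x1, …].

  [0] addr=0x78 blk=15 s=3: MISS | VC []
  [1] addr=0x96 blk=18 s=2: MISS | VC []
  [2] addr=0x94 blk=18 s=2: L1-HIT | VC []
  [3] addr=0x7d blk=15 s=3: L1-HIT | VC []
  [4] addr=0xbd blk=23 s=3: MISS | VC [15]
  [5] addr=0x93 blk=18 s=2: L1-HIT | VC [15]
  [6] addr=0x7d blk=15 s=3: VC-HIT | VC [23]
  [7] addr=0xbf blk=23 s=3: VC-HIT | VC [15]
  [8] addr=0x7e blk=15 s=3: VC-HIT | VC [23]
  [9] addr=0x54 blk=10 s=2: MISS | VC [23, 18]
  [10] addr=0x57 blk=10 s=2: L1-HIT | VC [23, 18]
  [11] addr=0x90 blk=18 s=2: VC-HIT | VC [23, 10]

SEQ = [MISS, MISS, L1-HIT, L1-HIT, MISS, L1-HIT, VC-HIT, VC-HIT, VC-HIT, MISS, L1-HIT, VC-HIT]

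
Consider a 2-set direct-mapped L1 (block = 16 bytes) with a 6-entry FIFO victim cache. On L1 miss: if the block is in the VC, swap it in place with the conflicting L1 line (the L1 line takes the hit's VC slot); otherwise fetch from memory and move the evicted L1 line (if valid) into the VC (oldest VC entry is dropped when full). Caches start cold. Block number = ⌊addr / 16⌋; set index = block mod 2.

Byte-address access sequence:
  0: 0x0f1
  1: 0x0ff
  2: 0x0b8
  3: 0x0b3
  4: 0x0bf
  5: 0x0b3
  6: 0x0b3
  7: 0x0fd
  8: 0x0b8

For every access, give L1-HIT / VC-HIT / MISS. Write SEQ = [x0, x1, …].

0: 0xf1 (blk 15, set 1) → MISS  vc=[]
1: 0xff (blk 15, set 1) → L1-HIT  vc=[]
2: 0xb8 (blk 11, set 1) → MISS  vc=[15]
3: 0xb3 (blk 11, set 1) → L1-HIT  vc=[15]
4: 0xbf (blk 11, set 1) → L1-HIT  vc=[15]
5: 0xb3 (blk 11, set 1) → L1-HIT  vc=[15]
6: 0xb3 (blk 11, set 1) → L1-HIT  vc=[15]
7: 0xfd (blk 15, set 1) → VC-HIT  vc=[11]
8: 0xb8 (blk 11, set 1) → VC-HIT  vc=[15]

SEQ = [MISS, L1-HIT, MISS, L1-HIT, L1-HIT, L1-HIT, L1-HIT, VC-HIT, VC-HIT]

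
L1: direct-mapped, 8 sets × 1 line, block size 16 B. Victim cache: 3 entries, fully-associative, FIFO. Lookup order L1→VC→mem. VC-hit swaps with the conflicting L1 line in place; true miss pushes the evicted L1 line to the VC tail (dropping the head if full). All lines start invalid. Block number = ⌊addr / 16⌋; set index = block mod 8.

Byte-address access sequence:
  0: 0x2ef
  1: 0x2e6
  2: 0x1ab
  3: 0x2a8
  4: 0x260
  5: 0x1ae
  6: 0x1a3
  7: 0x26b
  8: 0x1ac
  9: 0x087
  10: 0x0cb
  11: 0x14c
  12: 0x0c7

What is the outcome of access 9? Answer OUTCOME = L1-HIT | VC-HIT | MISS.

#0 0x2ef→b46/s6 MISS; vc=[]
#1 0x2e6→b46/s6 L1-HIT; vc=[]
#2 0x1ab→b26/s2 MISS; vc=[]
#3 0x2a8→b42/s2 MISS; vc=[26]
#4 0x260→b38/s6 MISS; vc=[26,46]
#5 0x1ae→b26/s2 VC-HIT; vc=[42,46]
#6 0x1a3→b26/s2 L1-HIT; vc=[42,46]
#7 0x26b→b38/s6 L1-HIT; vc=[42,46]
#8 0x1ac→b26/s2 L1-HIT; vc=[42,46]
#9 0x87→b8/s0 MISS; vc=[42,46]
#10 0xcb→b12/s4 MISS; vc=[42,46]
#11 0x14c→b20/s4 MISS; vc=[42,46,12]
#12 0xc7→b12/s4 VC-HIT; vc=[42,46,20]

OUTCOME = MISS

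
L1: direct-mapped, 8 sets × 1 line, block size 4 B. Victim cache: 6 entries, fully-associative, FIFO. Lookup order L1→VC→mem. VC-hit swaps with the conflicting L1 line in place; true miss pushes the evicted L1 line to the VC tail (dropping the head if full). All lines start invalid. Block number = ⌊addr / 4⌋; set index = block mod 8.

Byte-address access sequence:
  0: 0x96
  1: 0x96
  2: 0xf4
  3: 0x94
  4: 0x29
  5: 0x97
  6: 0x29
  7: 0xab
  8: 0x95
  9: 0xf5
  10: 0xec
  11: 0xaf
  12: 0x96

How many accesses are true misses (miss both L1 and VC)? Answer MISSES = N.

#0 0x96→b37/s5 MISS; vc=[]
#1 0x96→b37/s5 L1-HIT; vc=[]
#2 0xf4→b61/s5 MISS; vc=[37]
#3 0x94→b37/s5 VC-HIT; vc=[61]
#4 0x29→b10/s2 MISS; vc=[61]
#5 0x97→b37/s5 L1-HIT; vc=[61]
#6 0x29→b10/s2 L1-HIT; vc=[61]
#7 0xab→b42/s2 MISS; vc=[61,10]
#8 0x95→b37/s5 L1-HIT; vc=[61,10]
#9 0xf5→b61/s5 VC-HIT; vc=[37,10]
#10 0xec→b59/s3 MISS; vc=[37,10]
#11 0xaf→b43/s3 MISS; vc=[37,10,59]
#12 0x96→b37/s5 VC-HIT; vc=[61,10,59]

MISSES = 6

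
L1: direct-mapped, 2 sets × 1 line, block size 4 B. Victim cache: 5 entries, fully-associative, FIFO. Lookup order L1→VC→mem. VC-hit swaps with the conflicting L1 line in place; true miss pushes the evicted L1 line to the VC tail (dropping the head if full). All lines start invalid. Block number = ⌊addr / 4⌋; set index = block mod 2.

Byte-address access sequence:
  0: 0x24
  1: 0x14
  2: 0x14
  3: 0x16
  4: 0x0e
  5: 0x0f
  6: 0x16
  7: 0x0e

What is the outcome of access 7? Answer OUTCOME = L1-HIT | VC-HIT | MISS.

OUTCOME = VC-HIT

#0 0x24→b9/s1 MISS; vc=[]
#1 0x14→b5/s1 MISS; vc=[9]
#2 0x14→b5/s1 L1-HIT; vc=[9]
#3 0x16→b5/s1 L1-HIT; vc=[9]
#4 0xe→b3/s1 MISS; vc=[9,5]
#5 0xf→b3/s1 L1-HIT; vc=[9,5]
#6 0x16→b5/s1 VC-HIT; vc=[9,3]
#7 0xe→b3/s1 VC-HIT; vc=[9,5]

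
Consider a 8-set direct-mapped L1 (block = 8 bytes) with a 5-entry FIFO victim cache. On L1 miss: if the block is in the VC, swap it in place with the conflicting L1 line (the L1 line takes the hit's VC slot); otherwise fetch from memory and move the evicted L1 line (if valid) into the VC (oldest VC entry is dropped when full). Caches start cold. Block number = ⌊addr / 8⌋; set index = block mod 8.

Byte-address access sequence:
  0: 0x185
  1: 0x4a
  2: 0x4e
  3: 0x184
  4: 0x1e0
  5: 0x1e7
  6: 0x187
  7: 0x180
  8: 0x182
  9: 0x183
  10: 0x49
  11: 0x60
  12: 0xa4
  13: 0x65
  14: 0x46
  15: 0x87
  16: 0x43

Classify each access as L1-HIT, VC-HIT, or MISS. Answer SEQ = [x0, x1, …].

SEQ = [MISS, MISS, L1-HIT, L1-HIT, MISS, L1-HIT, L1-HIT, L1-HIT, L1-HIT, L1-HIT, L1-HIT, MISS, MISS, VC-HIT, MISS, MISS, VC-HIT]

#0 0x185→b48/s0 MISS; vc=[]
#1 0x4a→b9/s1 MISS; vc=[]
#2 0x4e→b9/s1 L1-HIT; vc=[]
#3 0x184→b48/s0 L1-HIT; vc=[]
#4 0x1e0→b60/s4 MISS; vc=[]
#5 0x1e7→b60/s4 L1-HIT; vc=[]
#6 0x187→b48/s0 L1-HIT; vc=[]
#7 0x180→b48/s0 L1-HIT; vc=[]
#8 0x182→b48/s0 L1-HIT; vc=[]
#9 0x183→b48/s0 L1-HIT; vc=[]
#10 0x49→b9/s1 L1-HIT; vc=[]
#11 0x60→b12/s4 MISS; vc=[60]
#12 0xa4→b20/s4 MISS; vc=[60,12]
#13 0x65→b12/s4 VC-HIT; vc=[60,20]
#14 0x46→b8/s0 MISS; vc=[60,20,48]
#15 0x87→b16/s0 MISS; vc=[60,20,48,8]
#16 0x43→b8/s0 VC-HIT; vc=[60,20,48,16]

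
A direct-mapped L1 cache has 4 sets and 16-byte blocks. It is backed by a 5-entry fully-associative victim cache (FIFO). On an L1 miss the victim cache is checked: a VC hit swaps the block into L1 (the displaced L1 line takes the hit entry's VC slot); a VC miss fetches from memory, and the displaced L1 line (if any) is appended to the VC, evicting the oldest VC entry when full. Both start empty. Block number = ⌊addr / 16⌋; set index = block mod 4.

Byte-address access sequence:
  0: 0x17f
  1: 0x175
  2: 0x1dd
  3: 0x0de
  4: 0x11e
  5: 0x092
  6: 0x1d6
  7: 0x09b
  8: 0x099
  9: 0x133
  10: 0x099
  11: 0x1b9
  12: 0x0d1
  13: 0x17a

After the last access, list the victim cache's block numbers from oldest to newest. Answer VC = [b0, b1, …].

  [0] addr=0x17f blk=23 s=3: MISS | VC []
  [1] addr=0x175 blk=23 s=3: L1-HIT | VC []
  [2] addr=0x1dd blk=29 s=1: MISS | VC []
  [3] addr=0xde blk=13 s=1: MISS | VC [29]
  [4] addr=0x11e blk=17 s=1: MISS | VC [29, 13]
  [5] addr=0x92 blk=9 s=1: MISS | VC [29, 13, 17]
  [6] addr=0x1d6 blk=29 s=1: VC-HIT | VC [9, 13, 17]
  [7] addr=0x9b blk=9 s=1: VC-HIT | VC [29, 13, 17]
  [8] addr=0x99 blk=9 s=1: L1-HIT | VC [29, 13, 17]
  [9] addr=0x133 blk=19 s=3: MISS | VC [29, 13, 17, 23]
  [10] addr=0x99 blk=9 s=1: L1-HIT | VC [29, 13, 17, 23]
  [11] addr=0x1b9 blk=27 s=3: MISS | VC [29, 13, 17, 23, 19]
  [12] addr=0xd1 blk=13 s=1: VC-HIT | VC [29, 9, 17, 23, 19]
  [13] addr=0x17a blk=23 s=3: VC-HIT | VC [29, 9, 17, 27, 19]

VC = [29, 9, 17, 27, 19]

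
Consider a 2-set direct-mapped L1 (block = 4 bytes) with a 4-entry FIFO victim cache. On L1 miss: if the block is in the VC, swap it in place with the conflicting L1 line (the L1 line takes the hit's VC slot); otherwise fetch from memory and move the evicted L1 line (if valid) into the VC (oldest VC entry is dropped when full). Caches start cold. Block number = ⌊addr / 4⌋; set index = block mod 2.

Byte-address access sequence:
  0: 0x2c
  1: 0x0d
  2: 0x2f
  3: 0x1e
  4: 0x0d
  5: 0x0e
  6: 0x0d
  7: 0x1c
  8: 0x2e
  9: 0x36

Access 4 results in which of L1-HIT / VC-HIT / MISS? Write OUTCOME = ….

#0 0x2c→b11/s1 MISS; vc=[]
#1 0xd→b3/s1 MISS; vc=[11]
#2 0x2f→b11/s1 VC-HIT; vc=[3]
#3 0x1e→b7/s1 MISS; vc=[3,11]
#4 0xd→b3/s1 VC-HIT; vc=[7,11]
#5 0xe→b3/s1 L1-HIT; vc=[7,11]
#6 0xd→b3/s1 L1-HIT; vc=[7,11]
#7 0x1c→b7/s1 VC-HIT; vc=[3,11]
#8 0x2e→b11/s1 VC-HIT; vc=[3,7]
#9 0x36→b13/s1 MISS; vc=[3,7,11]

OUTCOME = VC-HIT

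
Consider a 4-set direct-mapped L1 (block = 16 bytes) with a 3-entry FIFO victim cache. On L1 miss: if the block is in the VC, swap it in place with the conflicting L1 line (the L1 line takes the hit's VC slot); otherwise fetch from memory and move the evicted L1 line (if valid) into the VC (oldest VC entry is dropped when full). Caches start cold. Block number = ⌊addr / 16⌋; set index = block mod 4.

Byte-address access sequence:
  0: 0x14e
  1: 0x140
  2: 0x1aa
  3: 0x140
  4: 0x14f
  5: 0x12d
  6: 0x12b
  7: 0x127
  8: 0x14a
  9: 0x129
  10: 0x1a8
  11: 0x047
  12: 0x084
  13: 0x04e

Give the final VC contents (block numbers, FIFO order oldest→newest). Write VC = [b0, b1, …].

VC = [18, 20, 8]

#0 0x14e→b20/s0 MISS; vc=[]
#1 0x140→b20/s0 L1-HIT; vc=[]
#2 0x1aa→b26/s2 MISS; vc=[]
#3 0x140→b20/s0 L1-HIT; vc=[]
#4 0x14f→b20/s0 L1-HIT; vc=[]
#5 0x12d→b18/s2 MISS; vc=[26]
#6 0x12b→b18/s2 L1-HIT; vc=[26]
#7 0x127→b18/s2 L1-HIT; vc=[26]
#8 0x14a→b20/s0 L1-HIT; vc=[26]
#9 0x129→b18/s2 L1-HIT; vc=[26]
#10 0x1a8→b26/s2 VC-HIT; vc=[18]
#11 0x47→b4/s0 MISS; vc=[18,20]
#12 0x84→b8/s0 MISS; vc=[18,20,4]
#13 0x4e→b4/s0 VC-HIT; vc=[18,20,8]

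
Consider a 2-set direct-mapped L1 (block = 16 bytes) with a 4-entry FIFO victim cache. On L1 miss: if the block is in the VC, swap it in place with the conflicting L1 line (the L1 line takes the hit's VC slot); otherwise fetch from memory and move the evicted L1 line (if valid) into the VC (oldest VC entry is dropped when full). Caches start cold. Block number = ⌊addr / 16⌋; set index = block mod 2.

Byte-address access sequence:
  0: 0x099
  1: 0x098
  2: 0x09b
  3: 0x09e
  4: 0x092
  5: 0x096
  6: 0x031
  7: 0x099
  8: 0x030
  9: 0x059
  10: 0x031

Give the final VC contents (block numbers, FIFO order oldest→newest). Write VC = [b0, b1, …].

VC = [9, 5]

  [0] addr=0x99 blk=9 s=1: MISS | VC []
  [1] addr=0x98 blk=9 s=1: L1-HIT | VC []
  [2] addr=0x9b blk=9 s=1: L1-HIT | VC []
  [3] addr=0x9e blk=9 s=1: L1-HIT | VC []
  [4] addr=0x92 blk=9 s=1: L1-HIT | VC []
  [5] addr=0x96 blk=9 s=1: L1-HIT | VC []
  [6] addr=0x31 blk=3 s=1: MISS | VC [9]
  [7] addr=0x99 blk=9 s=1: VC-HIT | VC [3]
  [8] addr=0x30 blk=3 s=1: VC-HIT | VC [9]
  [9] addr=0x59 blk=5 s=1: MISS | VC [9, 3]
  [10] addr=0x31 blk=3 s=1: VC-HIT | VC [9, 5]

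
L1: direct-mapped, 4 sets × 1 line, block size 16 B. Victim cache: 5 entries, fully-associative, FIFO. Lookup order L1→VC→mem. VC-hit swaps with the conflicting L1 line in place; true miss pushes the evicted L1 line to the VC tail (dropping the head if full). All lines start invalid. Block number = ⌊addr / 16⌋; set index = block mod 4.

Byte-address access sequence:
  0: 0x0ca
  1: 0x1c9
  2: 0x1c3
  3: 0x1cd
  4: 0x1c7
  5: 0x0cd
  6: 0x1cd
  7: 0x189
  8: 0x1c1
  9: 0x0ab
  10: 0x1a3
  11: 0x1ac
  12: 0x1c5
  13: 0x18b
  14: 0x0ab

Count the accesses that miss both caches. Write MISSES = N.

MISSES = 5

#0 0xca→b12/s0 MISS; vc=[]
#1 0x1c9→b28/s0 MISS; vc=[12]
#2 0x1c3→b28/s0 L1-HIT; vc=[12]
#3 0x1cd→b28/s0 L1-HIT; vc=[12]
#4 0x1c7→b28/s0 L1-HIT; vc=[12]
#5 0xcd→b12/s0 VC-HIT; vc=[28]
#6 0x1cd→b28/s0 VC-HIT; vc=[12]
#7 0x189→b24/s0 MISS; vc=[12,28]
#8 0x1c1→b28/s0 VC-HIT; vc=[12,24]
#9 0xab→b10/s2 MISS; vc=[12,24]
#10 0x1a3→b26/s2 MISS; vc=[12,24,10]
#11 0x1ac→b26/s2 L1-HIT; vc=[12,24,10]
#12 0x1c5→b28/s0 L1-HIT; vc=[12,24,10]
#13 0x18b→b24/s0 VC-HIT; vc=[12,28,10]
#14 0xab→b10/s2 VC-HIT; vc=[12,28,26]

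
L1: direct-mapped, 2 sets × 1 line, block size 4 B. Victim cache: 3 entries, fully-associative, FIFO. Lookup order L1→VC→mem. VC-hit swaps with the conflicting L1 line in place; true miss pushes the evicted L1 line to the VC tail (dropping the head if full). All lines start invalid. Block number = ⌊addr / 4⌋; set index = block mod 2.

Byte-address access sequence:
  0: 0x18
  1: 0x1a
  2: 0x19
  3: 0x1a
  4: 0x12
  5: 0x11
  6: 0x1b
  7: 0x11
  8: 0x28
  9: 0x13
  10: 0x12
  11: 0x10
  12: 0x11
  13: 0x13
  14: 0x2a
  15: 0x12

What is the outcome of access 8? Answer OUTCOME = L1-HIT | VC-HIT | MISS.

OUTCOME = MISS

  [0] addr=0x18 blk=6 s=0: MISS | VC []
  [1] addr=0x1a blk=6 s=0: L1-HIT | VC []
  [2] addr=0x19 blk=6 s=0: L1-HIT | VC []
  [3] addr=0x1a blk=6 s=0: L1-HIT | VC []
  [4] addr=0x12 blk=4 s=0: MISS | VC [6]
  [5] addr=0x11 blk=4 s=0: L1-HIT | VC [6]
  [6] addr=0x1b blk=6 s=0: VC-HIT | VC [4]
  [7] addr=0x11 blk=4 s=0: VC-HIT | VC [6]
  [8] addr=0x28 blk=10 s=0: MISS | VC [6, 4]
  [9] addr=0x13 blk=4 s=0: VC-HIT | VC [6, 10]
  [10] addr=0x12 blk=4 s=0: L1-HIT | VC [6, 10]
  [11] addr=0x10 blk=4 s=0: L1-HIT | VC [6, 10]
  [12] addr=0x11 blk=4 s=0: L1-HIT | VC [6, 10]
  [13] addr=0x13 blk=4 s=0: L1-HIT | VC [6, 10]
  [14] addr=0x2a blk=10 s=0: VC-HIT | VC [6, 4]
  [15] addr=0x12 blk=4 s=0: VC-HIT | VC [6, 10]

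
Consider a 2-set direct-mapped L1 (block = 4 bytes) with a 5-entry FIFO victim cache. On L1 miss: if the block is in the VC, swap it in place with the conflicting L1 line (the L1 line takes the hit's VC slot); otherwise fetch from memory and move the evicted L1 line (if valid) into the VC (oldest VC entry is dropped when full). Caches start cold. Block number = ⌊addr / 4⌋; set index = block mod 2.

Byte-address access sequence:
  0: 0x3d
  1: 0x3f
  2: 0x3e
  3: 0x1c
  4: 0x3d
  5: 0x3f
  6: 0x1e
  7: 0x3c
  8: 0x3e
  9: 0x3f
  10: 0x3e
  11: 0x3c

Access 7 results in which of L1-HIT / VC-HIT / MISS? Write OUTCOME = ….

0: 0x3d (blk 15, set 1) → MISS  vc=[]
1: 0x3f (blk 15, set 1) → L1-HIT  vc=[]
2: 0x3e (blk 15, set 1) → L1-HIT  vc=[]
3: 0x1c (blk 7, set 1) → MISS  vc=[15]
4: 0x3d (blk 15, set 1) → VC-HIT  vc=[7]
5: 0x3f (blk 15, set 1) → L1-HIT  vc=[7]
6: 0x1e (blk 7, set 1) → VC-HIT  vc=[15]
7: 0x3c (blk 15, set 1) → VC-HIT  vc=[7]
8: 0x3e (blk 15, set 1) → L1-HIT  vc=[7]
9: 0x3f (blk 15, set 1) → L1-HIT  vc=[7]
10: 0x3e (blk 15, set 1) → L1-HIT  vc=[7]
11: 0x3c (blk 15, set 1) → L1-HIT  vc=[7]

OUTCOME = VC-HIT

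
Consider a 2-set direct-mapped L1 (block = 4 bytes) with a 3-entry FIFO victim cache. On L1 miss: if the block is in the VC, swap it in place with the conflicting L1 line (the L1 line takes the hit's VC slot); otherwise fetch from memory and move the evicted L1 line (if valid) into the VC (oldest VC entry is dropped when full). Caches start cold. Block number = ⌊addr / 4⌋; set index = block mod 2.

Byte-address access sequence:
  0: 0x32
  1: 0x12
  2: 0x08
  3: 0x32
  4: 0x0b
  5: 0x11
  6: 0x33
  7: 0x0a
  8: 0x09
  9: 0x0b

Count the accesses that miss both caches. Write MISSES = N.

0: 0x32 (blk 12, set 0) → MISS  vc=[]
1: 0x12 (blk 4, set 0) → MISS  vc=[12]
2: 0x8 (blk 2, set 0) → MISS  vc=[12, 4]
3: 0x32 (blk 12, set 0) → VC-HIT  vc=[2, 4]
4: 0xb (blk 2, set 0) → VC-HIT  vc=[12, 4]
5: 0x11 (blk 4, set 0) → VC-HIT  vc=[12, 2]
6: 0x33 (blk 12, set 0) → VC-HIT  vc=[4, 2]
7: 0xa (blk 2, set 0) → VC-HIT  vc=[4, 12]
8: 0x9 (blk 2, set 0) → L1-HIT  vc=[4, 12]
9: 0xb (blk 2, set 0) → L1-HIT  vc=[4, 12]

MISSES = 3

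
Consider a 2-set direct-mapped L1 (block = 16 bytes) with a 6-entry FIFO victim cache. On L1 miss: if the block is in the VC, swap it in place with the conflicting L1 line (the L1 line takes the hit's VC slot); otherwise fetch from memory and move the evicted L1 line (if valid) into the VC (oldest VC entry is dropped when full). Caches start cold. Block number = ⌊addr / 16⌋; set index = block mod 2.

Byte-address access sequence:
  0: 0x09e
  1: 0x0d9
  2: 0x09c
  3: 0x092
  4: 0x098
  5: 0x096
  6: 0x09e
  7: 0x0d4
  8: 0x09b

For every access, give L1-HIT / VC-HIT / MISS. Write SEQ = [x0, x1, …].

SEQ = [MISS, MISS, VC-HIT, L1-HIT, L1-HIT, L1-HIT, L1-HIT, VC-HIT, VC-HIT]

0: 0x9e (blk 9, set 1) → MISS  vc=[]
1: 0xd9 (blk 13, set 1) → MISS  vc=[9]
2: 0x9c (blk 9, set 1) → VC-HIT  vc=[13]
3: 0x92 (blk 9, set 1) → L1-HIT  vc=[13]
4: 0x98 (blk 9, set 1) → L1-HIT  vc=[13]
5: 0x96 (blk 9, set 1) → L1-HIT  vc=[13]
6: 0x9e (blk 9, set 1) → L1-HIT  vc=[13]
7: 0xd4 (blk 13, set 1) → VC-HIT  vc=[9]
8: 0x9b (blk 9, set 1) → VC-HIT  vc=[13]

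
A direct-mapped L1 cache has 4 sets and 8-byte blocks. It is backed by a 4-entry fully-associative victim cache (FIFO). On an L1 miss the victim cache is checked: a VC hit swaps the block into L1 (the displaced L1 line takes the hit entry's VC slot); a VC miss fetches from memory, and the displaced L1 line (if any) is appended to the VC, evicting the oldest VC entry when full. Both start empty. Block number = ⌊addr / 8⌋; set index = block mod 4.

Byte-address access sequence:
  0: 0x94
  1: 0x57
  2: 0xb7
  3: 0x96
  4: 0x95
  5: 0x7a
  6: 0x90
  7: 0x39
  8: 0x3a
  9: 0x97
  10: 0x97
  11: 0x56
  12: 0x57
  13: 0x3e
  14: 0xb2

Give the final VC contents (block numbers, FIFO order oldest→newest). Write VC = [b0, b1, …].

#0 0x94→b18/s2 MISS; vc=[]
#1 0x57→b10/s2 MISS; vc=[18]
#2 0xb7→b22/s2 MISS; vc=[18,10]
#3 0x96→b18/s2 VC-HIT; vc=[22,10]
#4 0x95→b18/s2 L1-HIT; vc=[22,10]
#5 0x7a→b15/s3 MISS; vc=[22,10]
#6 0x90→b18/s2 L1-HIT; vc=[22,10]
#7 0x39→b7/s3 MISS; vc=[22,10,15]
#8 0x3a→b7/s3 L1-HIT; vc=[22,10,15]
#9 0x97→b18/s2 L1-HIT; vc=[22,10,15]
#10 0x97→b18/s2 L1-HIT; vc=[22,10,15]
#11 0x56→b10/s2 VC-HIT; vc=[22,18,15]
#12 0x57→b10/s2 L1-HIT; vc=[22,18,15]
#13 0x3e→b7/s3 L1-HIT; vc=[22,18,15]
#14 0xb2→b22/s2 VC-HIT; vc=[10,18,15]

VC = [10, 18, 15]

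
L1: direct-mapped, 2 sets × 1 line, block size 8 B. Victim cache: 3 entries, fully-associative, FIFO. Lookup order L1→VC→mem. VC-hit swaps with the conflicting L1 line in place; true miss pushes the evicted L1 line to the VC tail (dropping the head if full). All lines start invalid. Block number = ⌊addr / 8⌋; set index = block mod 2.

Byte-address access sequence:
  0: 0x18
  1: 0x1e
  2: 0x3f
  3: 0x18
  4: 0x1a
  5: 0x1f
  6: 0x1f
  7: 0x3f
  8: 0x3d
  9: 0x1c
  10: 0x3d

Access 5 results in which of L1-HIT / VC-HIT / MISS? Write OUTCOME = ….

OUTCOME = L1-HIT

0: 0x18 (blk 3, set 1) → MISS  vc=[]
1: 0x1e (blk 3, set 1) → L1-HIT  vc=[]
2: 0x3f (blk 7, set 1) → MISS  vc=[3]
3: 0x18 (blk 3, set 1) → VC-HIT  vc=[7]
4: 0x1a (blk 3, set 1) → L1-HIT  vc=[7]
5: 0x1f (blk 3, set 1) → L1-HIT  vc=[7]
6: 0x1f (blk 3, set 1) → L1-HIT  vc=[7]
7: 0x3f (blk 7, set 1) → VC-HIT  vc=[3]
8: 0x3d (blk 7, set 1) → L1-HIT  vc=[3]
9: 0x1c (blk 3, set 1) → VC-HIT  vc=[7]
10: 0x3d (blk 7, set 1) → VC-HIT  vc=[3]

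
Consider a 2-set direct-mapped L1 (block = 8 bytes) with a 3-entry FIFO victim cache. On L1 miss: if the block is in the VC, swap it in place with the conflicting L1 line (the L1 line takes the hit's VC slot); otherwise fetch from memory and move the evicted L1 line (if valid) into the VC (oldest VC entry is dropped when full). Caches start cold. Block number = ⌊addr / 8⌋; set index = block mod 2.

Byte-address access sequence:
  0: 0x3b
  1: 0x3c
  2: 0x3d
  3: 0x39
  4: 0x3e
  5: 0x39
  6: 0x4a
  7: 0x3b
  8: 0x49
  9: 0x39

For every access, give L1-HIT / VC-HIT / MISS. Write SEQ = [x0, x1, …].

SEQ = [MISS, L1-HIT, L1-HIT, L1-HIT, L1-HIT, L1-HIT, MISS, VC-HIT, VC-HIT, VC-HIT]

0: 0x3b (blk 7, set 1) → MISS  vc=[]
1: 0x3c (blk 7, set 1) → L1-HIT  vc=[]
2: 0x3d (blk 7, set 1) → L1-HIT  vc=[]
3: 0x39 (blk 7, set 1) → L1-HIT  vc=[]
4: 0x3e (blk 7, set 1) → L1-HIT  vc=[]
5: 0x39 (blk 7, set 1) → L1-HIT  vc=[]
6: 0x4a (blk 9, set 1) → MISS  vc=[7]
7: 0x3b (blk 7, set 1) → VC-HIT  vc=[9]
8: 0x49 (blk 9, set 1) → VC-HIT  vc=[7]
9: 0x39 (blk 7, set 1) → VC-HIT  vc=[9]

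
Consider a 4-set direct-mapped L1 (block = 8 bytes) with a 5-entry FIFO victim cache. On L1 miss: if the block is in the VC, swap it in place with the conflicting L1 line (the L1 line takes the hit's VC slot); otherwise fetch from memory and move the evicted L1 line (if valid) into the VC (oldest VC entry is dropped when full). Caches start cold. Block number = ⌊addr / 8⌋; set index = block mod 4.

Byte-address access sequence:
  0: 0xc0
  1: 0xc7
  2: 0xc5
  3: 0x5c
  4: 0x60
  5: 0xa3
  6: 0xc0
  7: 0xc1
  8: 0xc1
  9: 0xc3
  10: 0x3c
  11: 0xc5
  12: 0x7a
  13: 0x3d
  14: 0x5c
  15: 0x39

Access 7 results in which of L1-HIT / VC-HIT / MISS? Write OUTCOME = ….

  [0] addr=0xc0 blk=24 s=0: MISS | VC []
  [1] addr=0xc7 blk=24 s=0: L1-HIT | VC []
  [2] addr=0xc5 blk=24 s=0: L1-HIT | VC []
  [3] addr=0x5c blk=11 s=3: MISS | VC []
  [4] addr=0x60 blk=12 s=0: MISS | VC [24]
  [5] addr=0xa3 blk=20 s=0: MISS | VC [24, 12]
  [6] addr=0xc0 blk=24 s=0: VC-HIT | VC [20, 12]
  [7] addr=0xc1 blk=24 s=0: L1-HIT | VC [20, 12]
  [8] addr=0xc1 blk=24 s=0: L1-HIT | VC [20, 12]
  [9] addr=0xc3 blk=24 s=0: L1-HIT | VC [20, 12]
  [10] addr=0x3c blk=7 s=3: MISS | VC [20, 12, 11]
  [11] addr=0xc5 blk=24 s=0: L1-HIT | VC [20, 12, 11]
  [12] addr=0x7a blk=15 s=3: MISS | VC [20, 12, 11, 7]
  [13] addr=0x3d blk=7 s=3: VC-HIT | VC [20, 12, 11, 15]
  [14] addr=0x5c blk=11 s=3: VC-HIT | VC [20, 12, 7, 15]
  [15] addr=0x39 blk=7 s=3: VC-HIT | VC [20, 12, 11, 15]

OUTCOME = L1-HIT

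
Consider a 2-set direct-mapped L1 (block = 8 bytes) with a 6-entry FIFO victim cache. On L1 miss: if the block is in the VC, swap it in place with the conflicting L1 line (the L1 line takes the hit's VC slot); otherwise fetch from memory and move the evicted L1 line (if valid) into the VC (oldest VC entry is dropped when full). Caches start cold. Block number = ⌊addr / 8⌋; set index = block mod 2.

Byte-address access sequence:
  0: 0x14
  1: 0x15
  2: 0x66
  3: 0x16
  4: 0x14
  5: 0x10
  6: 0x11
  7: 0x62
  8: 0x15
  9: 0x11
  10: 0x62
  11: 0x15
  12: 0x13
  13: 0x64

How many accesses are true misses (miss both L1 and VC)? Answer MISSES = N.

MISSES = 2

  [0] addr=0x14 blk=2 s=0: MISS | VC []
  [1] addr=0x15 blk=2 s=0: L1-HIT | VC []
  [2] addr=0x66 blk=12 s=0: MISS | VC [2]
  [3] addr=0x16 blk=2 s=0: VC-HIT | VC [12]
  [4] addr=0x14 blk=2 s=0: L1-HIT | VC [12]
  [5] addr=0x10 blk=2 s=0: L1-HIT | VC [12]
  [6] addr=0x11 blk=2 s=0: L1-HIT | VC [12]
  [7] addr=0x62 blk=12 s=0: VC-HIT | VC [2]
  [8] addr=0x15 blk=2 s=0: VC-HIT | VC [12]
  [9] addr=0x11 blk=2 s=0: L1-HIT | VC [12]
  [10] addr=0x62 blk=12 s=0: VC-HIT | VC [2]
  [11] addr=0x15 blk=2 s=0: VC-HIT | VC [12]
  [12] addr=0x13 blk=2 s=0: L1-HIT | VC [12]
  [13] addr=0x64 blk=12 s=0: VC-HIT | VC [2]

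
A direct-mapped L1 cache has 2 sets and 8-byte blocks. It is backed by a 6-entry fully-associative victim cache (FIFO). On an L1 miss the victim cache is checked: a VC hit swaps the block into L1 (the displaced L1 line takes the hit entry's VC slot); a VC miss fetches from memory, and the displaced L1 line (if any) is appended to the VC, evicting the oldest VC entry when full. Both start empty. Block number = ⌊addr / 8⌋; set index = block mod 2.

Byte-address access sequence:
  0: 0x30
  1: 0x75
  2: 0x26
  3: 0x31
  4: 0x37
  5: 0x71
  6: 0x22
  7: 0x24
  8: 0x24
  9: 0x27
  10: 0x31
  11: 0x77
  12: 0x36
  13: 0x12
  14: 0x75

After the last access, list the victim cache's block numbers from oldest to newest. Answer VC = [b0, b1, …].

VC = [2, 4, 6]

#0 0x30→b6/s0 MISS; vc=[]
#1 0x75→b14/s0 MISS; vc=[6]
#2 0x26→b4/s0 MISS; vc=[6,14]
#3 0x31→b6/s0 VC-HIT; vc=[4,14]
#4 0x37→b6/s0 L1-HIT; vc=[4,14]
#5 0x71→b14/s0 VC-HIT; vc=[4,6]
#6 0x22→b4/s0 VC-HIT; vc=[14,6]
#7 0x24→b4/s0 L1-HIT; vc=[14,6]
#8 0x24→b4/s0 L1-HIT; vc=[14,6]
#9 0x27→b4/s0 L1-HIT; vc=[14,6]
#10 0x31→b6/s0 VC-HIT; vc=[14,4]
#11 0x77→b14/s0 VC-HIT; vc=[6,4]
#12 0x36→b6/s0 VC-HIT; vc=[14,4]
#13 0x12→b2/s0 MISS; vc=[14,4,6]
#14 0x75→b14/s0 VC-HIT; vc=[2,4,6]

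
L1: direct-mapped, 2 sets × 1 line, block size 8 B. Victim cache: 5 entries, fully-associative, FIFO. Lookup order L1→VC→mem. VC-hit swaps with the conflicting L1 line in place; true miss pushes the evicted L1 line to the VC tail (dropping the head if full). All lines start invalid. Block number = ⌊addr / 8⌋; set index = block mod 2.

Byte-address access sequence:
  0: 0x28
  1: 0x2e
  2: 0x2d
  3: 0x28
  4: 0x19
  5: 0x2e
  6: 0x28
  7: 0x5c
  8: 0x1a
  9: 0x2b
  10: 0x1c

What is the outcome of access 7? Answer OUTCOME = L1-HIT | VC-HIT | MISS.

OUTCOME = MISS

  [0] addr=0x28 blk=5 s=1: MISS | VC []
  [1] addr=0x2e blk=5 s=1: L1-HIT | VC []
  [2] addr=0x2d blk=5 s=1: L1-HIT | VC []
  [3] addr=0x28 blk=5 s=1: L1-HIT | VC []
  [4] addr=0x19 blk=3 s=1: MISS | VC [5]
  [5] addr=0x2e blk=5 s=1: VC-HIT | VC [3]
  [6] addr=0x28 blk=5 s=1: L1-HIT | VC [3]
  [7] addr=0x5c blk=11 s=1: MISS | VC [3, 5]
  [8] addr=0x1a blk=3 s=1: VC-HIT | VC [11, 5]
  [9] addr=0x2b blk=5 s=1: VC-HIT | VC [11, 3]
  [10] addr=0x1c blk=3 s=1: VC-HIT | VC [11, 5]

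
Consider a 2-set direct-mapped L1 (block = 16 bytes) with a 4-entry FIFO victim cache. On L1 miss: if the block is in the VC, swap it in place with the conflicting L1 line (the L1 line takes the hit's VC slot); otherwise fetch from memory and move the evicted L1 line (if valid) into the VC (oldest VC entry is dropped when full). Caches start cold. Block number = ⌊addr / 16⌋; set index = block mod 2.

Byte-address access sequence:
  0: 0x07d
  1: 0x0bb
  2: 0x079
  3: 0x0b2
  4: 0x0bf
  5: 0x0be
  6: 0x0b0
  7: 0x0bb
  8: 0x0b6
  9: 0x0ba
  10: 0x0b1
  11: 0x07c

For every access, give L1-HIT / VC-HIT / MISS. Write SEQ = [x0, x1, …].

0: 0x7d (blk 7, set 1) → MISS  vc=[]
1: 0xbb (blk 11, set 1) → MISS  vc=[7]
2: 0x79 (blk 7, set 1) → VC-HIT  vc=[11]
3: 0xb2 (blk 11, set 1) → VC-HIT  vc=[7]
4: 0xbf (blk 11, set 1) → L1-HIT  vc=[7]
5: 0xbe (blk 11, set 1) → L1-HIT  vc=[7]
6: 0xb0 (blk 11, set 1) → L1-HIT  vc=[7]
7: 0xbb (blk 11, set 1) → L1-HIT  vc=[7]
8: 0xb6 (blk 11, set 1) → L1-HIT  vc=[7]
9: 0xba (blk 11, set 1) → L1-HIT  vc=[7]
10: 0xb1 (blk 11, set 1) → L1-HIT  vc=[7]
11: 0x7c (blk 7, set 1) → VC-HIT  vc=[11]

SEQ = [MISS, MISS, VC-HIT, VC-HIT, L1-HIT, L1-HIT, L1-HIT, L1-HIT, L1-HIT, L1-HIT, L1-HIT, VC-HIT]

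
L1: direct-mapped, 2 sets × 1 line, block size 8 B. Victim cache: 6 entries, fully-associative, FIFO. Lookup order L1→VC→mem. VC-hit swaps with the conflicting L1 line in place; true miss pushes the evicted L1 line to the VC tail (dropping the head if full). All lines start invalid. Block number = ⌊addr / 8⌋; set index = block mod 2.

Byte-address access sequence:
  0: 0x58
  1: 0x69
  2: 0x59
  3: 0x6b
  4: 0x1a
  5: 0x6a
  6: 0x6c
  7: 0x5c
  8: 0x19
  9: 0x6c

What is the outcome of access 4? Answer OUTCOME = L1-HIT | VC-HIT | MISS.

0: 0x58 (blk 11, set 1) → MISS  vc=[]
1: 0x69 (blk 13, set 1) → MISS  vc=[11]
2: 0x59 (blk 11, set 1) → VC-HIT  vc=[13]
3: 0x6b (blk 13, set 1) → VC-HIT  vc=[11]
4: 0x1a (blk 3, set 1) → MISS  vc=[11, 13]
5: 0x6a (blk 13, set 1) → VC-HIT  vc=[11, 3]
6: 0x6c (blk 13, set 1) → L1-HIT  vc=[11, 3]
7: 0x5c (blk 11, set 1) → VC-HIT  vc=[13, 3]
8: 0x19 (blk 3, set 1) → VC-HIT  vc=[13, 11]
9: 0x6c (blk 13, set 1) → VC-HIT  vc=[3, 11]

OUTCOME = MISS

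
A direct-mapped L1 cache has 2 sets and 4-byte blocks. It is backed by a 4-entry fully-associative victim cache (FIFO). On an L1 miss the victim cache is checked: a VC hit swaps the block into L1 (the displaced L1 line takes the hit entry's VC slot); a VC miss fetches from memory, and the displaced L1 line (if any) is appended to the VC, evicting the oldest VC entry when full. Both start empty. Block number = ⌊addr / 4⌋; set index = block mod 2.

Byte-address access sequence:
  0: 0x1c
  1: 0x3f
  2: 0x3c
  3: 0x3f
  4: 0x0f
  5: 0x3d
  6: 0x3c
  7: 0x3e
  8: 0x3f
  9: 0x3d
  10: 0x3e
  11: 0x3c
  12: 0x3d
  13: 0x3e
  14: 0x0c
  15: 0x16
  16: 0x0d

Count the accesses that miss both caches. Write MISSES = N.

#0 0x1c→b7/s1 MISS; vc=[]
#1 0x3f→b15/s1 MISS; vc=[7]
#2 0x3c→b15/s1 L1-HIT; vc=[7]
#3 0x3f→b15/s1 L1-HIT; vc=[7]
#4 0xf→b3/s1 MISS; vc=[7,15]
#5 0x3d→b15/s1 VC-HIT; vc=[7,3]
#6 0x3c→b15/s1 L1-HIT; vc=[7,3]
#7 0x3e→b15/s1 L1-HIT; vc=[7,3]
#8 0x3f→b15/s1 L1-HIT; vc=[7,3]
#9 0x3d→b15/s1 L1-HIT; vc=[7,3]
#10 0x3e→b15/s1 L1-HIT; vc=[7,3]
#11 0x3c→b15/s1 L1-HIT; vc=[7,3]
#12 0x3d→b15/s1 L1-HIT; vc=[7,3]
#13 0x3e→b15/s1 L1-HIT; vc=[7,3]
#14 0xc→b3/s1 VC-HIT; vc=[7,15]
#15 0x16→b5/s1 MISS; vc=[7,15,3]
#16 0xd→b3/s1 VC-HIT; vc=[7,15,5]

MISSES = 4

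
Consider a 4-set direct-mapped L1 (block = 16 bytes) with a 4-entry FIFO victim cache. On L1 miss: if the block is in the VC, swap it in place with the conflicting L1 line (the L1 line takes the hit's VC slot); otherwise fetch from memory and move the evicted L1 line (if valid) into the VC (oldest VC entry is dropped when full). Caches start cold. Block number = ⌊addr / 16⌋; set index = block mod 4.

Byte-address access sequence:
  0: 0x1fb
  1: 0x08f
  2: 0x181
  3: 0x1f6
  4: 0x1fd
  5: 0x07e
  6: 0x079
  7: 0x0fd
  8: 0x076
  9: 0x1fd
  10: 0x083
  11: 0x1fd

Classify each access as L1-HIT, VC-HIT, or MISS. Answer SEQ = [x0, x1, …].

  [0] addr=0x1fb blk=31 s=3: MISS | VC []
  [1] addr=0x8f blk=8 s=0: MISS | VC []
  [2] addr=0x181 blk=24 s=0: MISS | VC [8]
  [3] addr=0x1f6 blk=31 s=3: L1-HIT | VC [8]
  [4] addr=0x1fd blk=31 s=3: L1-HIT | VC [8]
  [5] addr=0x7e blk=7 s=3: MISS | VC [8, 31]
  [6] addr=0x79 blk=7 s=3: L1-HIT | VC [8, 31]
  [7] addr=0xfd blk=15 s=3: MISS | VC [8, 31, 7]
  [8] addr=0x76 blk=7 s=3: VC-HIT | VC [8, 31, 15]
  [9] addr=0x1fd blk=31 s=3: VC-HIT | VC [8, 7, 15]
  [10] addr=0x83 blk=8 s=0: VC-HIT | VC [24, 7, 15]
  [11] addr=0x1fd blk=31 s=3: L1-HIT | VC [24, 7, 15]

SEQ = [MISS, MISS, MISS, L1-HIT, L1-HIT, MISS, L1-HIT, MISS, VC-HIT, VC-HIT, VC-HIT, L1-HIT]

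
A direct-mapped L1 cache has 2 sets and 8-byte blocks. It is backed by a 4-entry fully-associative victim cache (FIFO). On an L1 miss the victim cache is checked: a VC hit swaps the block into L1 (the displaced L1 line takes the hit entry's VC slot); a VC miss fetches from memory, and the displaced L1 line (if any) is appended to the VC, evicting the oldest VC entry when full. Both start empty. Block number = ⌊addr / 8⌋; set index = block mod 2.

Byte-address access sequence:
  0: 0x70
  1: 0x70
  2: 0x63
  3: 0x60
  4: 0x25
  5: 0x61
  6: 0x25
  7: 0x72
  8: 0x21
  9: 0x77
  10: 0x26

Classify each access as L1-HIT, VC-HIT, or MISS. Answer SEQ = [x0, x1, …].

SEQ = [MISS, L1-HIT, MISS, L1-HIT, MISS, VC-HIT, VC-HIT, VC-HIT, VC-HIT, VC-HIT, VC-HIT]

  [0] addr=0x70 blk=14 s=0: MISS | VC []
  [1] addr=0x70 blk=14 s=0: L1-HIT | VC []
  [2] addr=0x63 blk=12 s=0: MISS | VC [14]
  [3] addr=0x60 blk=12 s=0: L1-HIT | VC [14]
  [4] addr=0x25 blk=4 s=0: MISS | VC [14, 12]
  [5] addr=0x61 blk=12 s=0: VC-HIT | VC [14, 4]
  [6] addr=0x25 blk=4 s=0: VC-HIT | VC [14, 12]
  [7] addr=0x72 blk=14 s=0: VC-HIT | VC [4, 12]
  [8] addr=0x21 blk=4 s=0: VC-HIT | VC [14, 12]
  [9] addr=0x77 blk=14 s=0: VC-HIT | VC [4, 12]
  [10] addr=0x26 blk=4 s=0: VC-HIT | VC [14, 12]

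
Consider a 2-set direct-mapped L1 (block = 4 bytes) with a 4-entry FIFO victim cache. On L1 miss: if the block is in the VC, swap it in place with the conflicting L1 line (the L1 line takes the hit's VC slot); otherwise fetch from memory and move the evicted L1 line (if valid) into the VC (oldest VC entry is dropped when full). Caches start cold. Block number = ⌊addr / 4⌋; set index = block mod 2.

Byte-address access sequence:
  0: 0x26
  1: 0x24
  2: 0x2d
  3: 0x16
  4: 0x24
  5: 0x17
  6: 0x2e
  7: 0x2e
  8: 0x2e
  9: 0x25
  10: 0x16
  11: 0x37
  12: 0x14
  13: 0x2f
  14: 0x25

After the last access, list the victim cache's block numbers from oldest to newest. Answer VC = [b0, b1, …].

0: 0x26 (blk 9, set 1) → MISS  vc=[]
1: 0x24 (blk 9, set 1) → L1-HIT  vc=[]
2: 0x2d (blk 11, set 1) → MISS  vc=[9]
3: 0x16 (blk 5, set 1) → MISS  vc=[9, 11]
4: 0x24 (blk 9, set 1) → VC-HIT  vc=[5, 11]
5: 0x17 (blk 5, set 1) → VC-HIT  vc=[9, 11]
6: 0x2e (blk 11, set 1) → VC-HIT  vc=[9, 5]
7: 0x2e (blk 11, set 1) → L1-HIT  vc=[9, 5]
8: 0x2e (blk 11, set 1) → L1-HIT  vc=[9, 5]
9: 0x25 (blk 9, set 1) → VC-HIT  vc=[11, 5]
10: 0x16 (blk 5, set 1) → VC-HIT  vc=[11, 9]
11: 0x37 (blk 13, set 1) → MISS  vc=[11, 9, 5]
12: 0x14 (blk 5, set 1) → VC-HIT  vc=[11, 9, 13]
13: 0x2f (blk 11, set 1) → VC-HIT  vc=[5, 9, 13]
14: 0x25 (blk 9, set 1) → VC-HIT  vc=[5, 11, 13]

VC = [5, 11, 13]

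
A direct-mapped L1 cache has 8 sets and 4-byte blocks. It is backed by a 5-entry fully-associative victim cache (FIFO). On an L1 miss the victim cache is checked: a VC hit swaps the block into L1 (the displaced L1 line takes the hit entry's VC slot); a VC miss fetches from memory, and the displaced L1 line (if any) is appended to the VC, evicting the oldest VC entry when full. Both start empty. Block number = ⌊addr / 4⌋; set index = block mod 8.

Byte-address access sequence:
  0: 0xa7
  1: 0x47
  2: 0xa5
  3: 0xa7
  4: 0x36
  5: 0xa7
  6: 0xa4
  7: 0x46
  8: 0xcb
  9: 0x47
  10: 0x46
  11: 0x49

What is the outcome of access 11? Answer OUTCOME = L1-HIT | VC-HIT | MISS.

OUTCOME = MISS

  [0] addr=0xa7 blk=41 s=1: MISS | VC []
  [1] addr=0x47 blk=17 s=1: MISS | VC [41]
  [2] addr=0xa5 blk=41 s=1: VC-HIT | VC [17]
  [3] addr=0xa7 blk=41 s=1: L1-HIT | VC [17]
  [4] addr=0x36 blk=13 s=5: MISS | VC [17]
  [5] addr=0xa7 blk=41 s=1: L1-HIT | VC [17]
  [6] addr=0xa4 blk=41 s=1: L1-HIT | VC [17]
  [7] addr=0x46 blk=17 s=1: VC-HIT | VC [41]
  [8] addr=0xcb blk=50 s=2: MISS | VC [41]
  [9] addr=0x47 blk=17 s=1: L1-HIT | VC [41]
  [10] addr=0x46 blk=17 s=1: L1-HIT | VC [41]
  [11] addr=0x49 blk=18 s=2: MISS | VC [41, 50]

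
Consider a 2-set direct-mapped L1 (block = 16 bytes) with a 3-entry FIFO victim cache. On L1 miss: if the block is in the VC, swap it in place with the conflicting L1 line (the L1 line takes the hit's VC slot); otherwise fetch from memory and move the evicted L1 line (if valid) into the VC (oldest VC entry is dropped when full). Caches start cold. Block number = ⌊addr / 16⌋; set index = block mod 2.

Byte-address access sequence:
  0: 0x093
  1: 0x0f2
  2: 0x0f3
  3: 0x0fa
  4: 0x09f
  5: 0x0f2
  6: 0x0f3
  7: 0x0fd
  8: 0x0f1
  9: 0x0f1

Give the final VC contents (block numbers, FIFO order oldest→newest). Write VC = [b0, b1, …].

#0 0x93→b9/s1 MISS; vc=[]
#1 0xf2→b15/s1 MISS; vc=[9]
#2 0xf3→b15/s1 L1-HIT; vc=[9]
#3 0xfa→b15/s1 L1-HIT; vc=[9]
#4 0x9f→b9/s1 VC-HIT; vc=[15]
#5 0xf2→b15/s1 VC-HIT; vc=[9]
#6 0xf3→b15/s1 L1-HIT; vc=[9]
#7 0xfd→b15/s1 L1-HIT; vc=[9]
#8 0xf1→b15/s1 L1-HIT; vc=[9]
#9 0xf1→b15/s1 L1-HIT; vc=[9]

VC = [9]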